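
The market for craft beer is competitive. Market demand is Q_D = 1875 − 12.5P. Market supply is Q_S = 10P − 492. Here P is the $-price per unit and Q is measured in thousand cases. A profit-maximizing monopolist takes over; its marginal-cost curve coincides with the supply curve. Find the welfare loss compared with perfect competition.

$2672.09 thousand

In inverse form: demand P = 150 − 0.08Q, supply P = 49.2 + 0.1Q.
Competitive equilibrium: 150 − 0.08Q = 49.2 + 0.1Q → Q* = 560, P* = 105.2.
Marginal revenue: MR = 150 − 0.16Q. Set MR = MC: 150 − 0.16Q = 49.2 + 0.1Q → Q_m = 387.692308.
Price P_m = 150 − 0.08·387.692308 = 118.984615; MC(Q_m) = 49.2 + 0.1·387.692308 = 87.969231.
Competitive Q* = 560, so ΔQ = 172.307692; wedge = 118.984615 − 87.969231 = 31.015384.
Deadweight loss = ½ × 172.307692 × 31.015384 = $2672.09 thousand.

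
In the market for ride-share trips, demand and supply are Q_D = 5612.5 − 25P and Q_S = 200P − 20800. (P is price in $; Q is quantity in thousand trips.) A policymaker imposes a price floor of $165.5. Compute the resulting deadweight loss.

$32550.17 thousand

In inverse form: demand P = 224.5 − 0.04Q, supply P = 104 + 0.005Q.
Competitive equilibrium: 224.5 − 0.04Q = 104 + 0.005Q → Q* = 2677.7778, P* = 117.3889.
At the floor P = 165.5, quantity demanded = (224.5 − 165.5)/0.04 = 1475.
Sellers' marginal cost at Q' = 1475: 104 + 0.005·1475 = 111.375.
ΔQ = 2677.7778 − 1475 = 1202.7778; wedge = 165.5 − 111.375 = 54.125.
Welfare loss = ½ × 1202.7778 × 54.125 = $32550.17 thousand.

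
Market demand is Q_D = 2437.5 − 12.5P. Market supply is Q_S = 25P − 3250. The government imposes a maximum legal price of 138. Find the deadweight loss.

7004.17

In inverse form: demand P = 195 − 0.08Q, supply P = 130 + 0.04Q.
Competitive equilibrium: 195 − 0.08Q = 130 + 0.04Q → Q* = 541.6667, P* = 151.6667.
At the ceiling P = 138, quantity supplied = (138 − 130)/0.04 = 200.
Willingness to pay at Q' = 200: 195 − 0.08·200 = 179.
ΔQ = 541.6667 − 200 = 341.6667; wedge = 179 − 138 = 41.
Deadweight loss = ½ × 341.6667 × 41 = 7004.17.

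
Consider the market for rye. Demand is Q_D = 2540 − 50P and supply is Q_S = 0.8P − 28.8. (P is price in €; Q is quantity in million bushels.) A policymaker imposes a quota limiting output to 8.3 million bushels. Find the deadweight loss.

In inverse form: demand P = 50.8 − 0.02Q, supply P = 36 + 1.25Q.
Competitive equilibrium: 50.8 − 0.02Q = 36 + 1.25Q → Q* = 11.6535, P* = 50.5669.
At Q = 8.3: demand price = 50.8 − 0.02·8.3 = 50.634; supply price = 36 + 1.25·8.3 = 46.375.
ΔQ = 11.6535 − 8.3 = 3.3535; wedge = 50.634 − 46.375 = 4.259.
Deadweight loss = ½ × 3.3535 × 4.259 = €7.14 million.

€7.14 million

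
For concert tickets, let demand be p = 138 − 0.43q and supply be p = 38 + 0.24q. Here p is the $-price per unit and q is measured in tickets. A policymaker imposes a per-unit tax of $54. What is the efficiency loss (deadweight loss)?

Competitive equilibrium: 138 − 0.43q = 38 + 0.24q → q* = 149.2537, p* = 73.8209.
With the tax, the buyer price exceeds the seller price by 54: (138 − 0.43q) − (38 + 0.24q) = 54 → q' = 68.6567.
Δq = 149.2537 − 68.6567 = 80.597; the wedge equals the tax, 54.
The triangle = ½ × 80.597 × 54 = $2176.12.

$2176.12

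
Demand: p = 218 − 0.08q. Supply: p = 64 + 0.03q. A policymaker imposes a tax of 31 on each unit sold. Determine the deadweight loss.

Competitive equilibrium: 218 − 0.08q = 64 + 0.03q → q* = 1400, p* = 106.
With the tax, the buyer price exceeds the seller price by 31: (218 − 0.08q) − (64 + 0.03q) = 31 → q' = 1118.1818.
Δq = 1400 − 1118.1818 = 281.8182; the wedge equals the tax, 31.
DWL = ½ × 281.8182 × 31 = 4368.18.

4368.18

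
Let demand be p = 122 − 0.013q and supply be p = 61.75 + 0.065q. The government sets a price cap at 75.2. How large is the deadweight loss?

12472.39

Competitive equilibrium: 122 − 0.013q = 61.75 + 0.065q → q* = 772.4359, p* = 111.95833.
At the ceiling p = 75.2, quantity supplied = (75.2 − 61.75)/0.065 = 206.92308.
Willingness to pay at q' = 206.92308: 122 − 0.013·206.92308 = 119.31.
Δq = 772.4359 − 206.92308 = 565.51282; wedge = 119.31 − 75.2 = 44.11.
Welfare loss = ½ × 565.51282 × 44.11 = 12472.39.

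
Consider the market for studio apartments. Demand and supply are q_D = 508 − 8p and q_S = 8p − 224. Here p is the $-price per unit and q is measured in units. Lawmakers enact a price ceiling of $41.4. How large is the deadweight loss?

$151.38

In inverse form: demand p = 63.5 − 0.125q, supply p = 28 + 0.125q.
Competitive equilibrium: 63.5 − 0.125q = 28 + 0.125q → q* = 142, p* = 45.75.
At the ceiling p = 41.4, quantity supplied = (41.4 − 28)/0.125 = 107.2.
Willingness to pay at q' = 107.2: 63.5 − 0.125·107.2 = 50.1.
Δq = 142 − 107.2 = 34.8; wedge = 50.1 − 41.4 = 8.7.
Deadweight loss = ½ × 34.8 × 8.7 = $151.38.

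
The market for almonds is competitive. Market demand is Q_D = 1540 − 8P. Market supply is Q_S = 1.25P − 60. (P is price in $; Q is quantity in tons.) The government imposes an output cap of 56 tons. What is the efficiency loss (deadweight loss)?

$4645.02

In inverse form: demand P = 192.5 − 0.125Q, supply P = 48 + 0.8Q.
Competitive equilibrium: 192.5 − 0.125Q = 48 + 0.8Q → Q* = 156.2162, P* = 172.973.
At Q = 56: demand price = 192.5 − 0.125·56 = 185.5; supply price = 48 + 0.8·56 = 92.8.
ΔQ = 156.2162 − 56 = 100.2162; wedge = 185.5 − 92.8 = 92.7.
Welfare loss = ½ × 100.2162 × 92.7 = $4645.02.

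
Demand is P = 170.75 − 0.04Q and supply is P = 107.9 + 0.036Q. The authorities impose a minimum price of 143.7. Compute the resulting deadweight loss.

Competitive equilibrium: 170.75 − 0.04Q = 107.9 + 0.036Q → Q* = 826.9737, P* = 137.6711.
At the floor P = 143.7, quantity demanded = (170.75 − 143.7)/0.04 = 676.25.
Sellers' marginal cost at Q' = 676.25: 107.9 + 0.036·676.25 = 132.245.
ΔQ = 826.9737 − 676.25 = 150.7237; wedge = 143.7 − 132.245 = 11.455.
DWL = ½ × 150.7237 × 11.455 = 863.27.

863.27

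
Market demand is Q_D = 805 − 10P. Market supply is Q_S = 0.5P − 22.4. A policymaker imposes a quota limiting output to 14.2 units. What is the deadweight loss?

8.232

In inverse form: demand P = 80.5 − 0.1Q, supply P = 44.8 + 2Q.
Competitive equilibrium: 80.5 − 0.1Q = 44.8 + 2Q → Q* = 17, P* = 78.8.
At Q = 14.2: demand price = 80.5 − 0.1·14.2 = 79.08; supply price = 44.8 + 2·14.2 = 73.2.
ΔQ = 17 − 14.2 = 2.8; wedge = 79.08 − 73.2 = 5.88.
The triangle = ½ × 2.8 × 5.88 = 8.232.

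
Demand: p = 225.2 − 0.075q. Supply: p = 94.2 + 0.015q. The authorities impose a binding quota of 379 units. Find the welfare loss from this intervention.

Competitive equilibrium: 225.2 − 0.075q = 94.2 + 0.015q → q* = 1455.55556, p* = 116.03333.
At q = 379: demand price = 225.2 − 0.075·379 = 196.775; supply price = 94.2 + 0.015·379 = 99.885.
Δq = 1455.55556 − 379 = 1076.55556; wedge = 196.775 − 99.885 = 96.89.
Welfare loss = ½ × 1076.55556 × 96.89 = 52153.73.

52153.73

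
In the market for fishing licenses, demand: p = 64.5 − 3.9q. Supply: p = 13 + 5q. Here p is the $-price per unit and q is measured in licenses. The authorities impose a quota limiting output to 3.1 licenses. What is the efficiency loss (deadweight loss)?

$32.12

Competitive equilibrium: 64.5 − 3.9q = 13 + 5q → q* = 5.7865, p* = 41.9326.
At q = 3.1: demand price = 64.5 − 3.9·3.1 = 52.41; supply price = 13 + 5·3.1 = 28.5.
Δq = 5.7865 − 3.1 = 2.6865; wedge = 52.41 − 28.5 = 23.91.
The triangle = ½ × 2.6865 × 23.91 = $32.12.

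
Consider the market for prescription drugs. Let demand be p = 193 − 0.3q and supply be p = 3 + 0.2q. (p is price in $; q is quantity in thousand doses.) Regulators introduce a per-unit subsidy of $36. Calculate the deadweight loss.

$1296 thousand

Competitive equilibrium: 193 − 0.3q = 3 + 0.2q → q* = 380, p* = 79.
The subsidy lowers effective supply by 36: p = 0.2q − 33.
New quantity: 193 − 0.3q = 0.2q − 33 → q' = 452.
Overproduction Δq = 452 − 380 = 72; wedge = subsidy = 36.
The triangle = ½ × 72 × 36 = $1296 thousand.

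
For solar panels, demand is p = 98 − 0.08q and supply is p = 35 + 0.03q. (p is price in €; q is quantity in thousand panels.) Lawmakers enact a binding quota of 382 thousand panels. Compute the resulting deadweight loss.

Competitive equilibrium: 98 − 0.08q = 35 + 0.03q → q* = 572.7273, p* = 52.1818.
At q = 382: demand price = 98 − 0.08·382 = 67.44; supply price = 35 + 0.03·382 = 46.46.
Δq = 572.7273 − 382 = 190.7273; wedge = 67.44 − 46.46 = 20.98.
Deadweight loss = ½ × 190.7273 × 20.98 = €2000.73 thousand.

€2000.73 thousand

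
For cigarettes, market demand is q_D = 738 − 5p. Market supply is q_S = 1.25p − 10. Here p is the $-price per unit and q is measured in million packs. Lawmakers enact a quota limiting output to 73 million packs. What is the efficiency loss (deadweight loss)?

In inverse form: demand p = 147.6 − 0.2q, supply p = 8 + 0.8q.
Competitive equilibrium: 147.6 − 0.2q = 8 + 0.8q → q* = 139.6, p* = 119.68.
At q = 73: demand price = 147.6 − 0.2·73 = 133; supply price = 8 + 0.8·73 = 66.4.
Δq = 139.6 − 73 = 66.6; wedge = 133 − 66.4 = 66.6.
Deadweight loss = ½ × 66.6 × 66.6 = $2217.78 million.

$2217.78 million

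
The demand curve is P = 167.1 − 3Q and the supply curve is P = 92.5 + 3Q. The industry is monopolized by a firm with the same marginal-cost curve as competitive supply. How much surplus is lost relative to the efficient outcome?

Competitive equilibrium: 167.1 − 3Q = 92.5 + 3Q → Q* = 12.4333, P* = 129.8.
Marginal revenue: MR = 167.1 − 6Q. Set MR = MC: 167.1 − 6Q = 92.5 + 3Q → Q_m = 8.2889.
Price P_m = 167.1 − 3·8.2889 = 142.2333; MC(Q_m) = 92.5 + 3·8.2889 = 117.3667.
Competitive Q* = 12.4333, so ΔQ = 4.1444; wedge = 142.2333 − 117.3667 = 24.8666.
The triangle = ½ × 4.1444 × 24.8666 = 51.53.

51.53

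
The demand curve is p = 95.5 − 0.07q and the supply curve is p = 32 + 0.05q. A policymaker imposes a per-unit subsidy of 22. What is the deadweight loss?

2016.67

Competitive equilibrium: 95.5 − 0.07q = 32 + 0.05q → q* = 529.1667, p* = 58.4583.
The subsidy lowers effective supply by 22: p = 10 + 0.05q.
New quantity: 95.5 − 0.07q = 10 + 0.05q → q' = 712.5.
Overproduction Δq = 712.5 − 529.1667 = 183.3333; wedge = subsidy = 22.
Deadweight loss = ½ × 183.3333 × 22 = 2016.67.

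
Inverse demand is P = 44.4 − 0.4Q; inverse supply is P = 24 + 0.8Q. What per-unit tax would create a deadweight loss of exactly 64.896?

Competitive equilibrium: 44.4 − 0.4Q = 24 + 0.8Q → Q* = 17, P* = 37.6.
A tax t gives ΔQ = t/1.2 and wedge t, so DWL = t²/2.4.
t²/2.4 = 64.896 → t² = 155.7504 → t = 12.48.

12.48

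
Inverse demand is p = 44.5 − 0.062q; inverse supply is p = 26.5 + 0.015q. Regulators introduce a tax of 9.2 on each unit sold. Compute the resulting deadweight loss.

Competitive equilibrium: 44.5 − 0.062q = 26.5 + 0.015q → q* = 233.7662, p* = 30.0065.
With the tax, the buyer price exceeds the seller price by 9.2: (44.5 − 0.062q) − (26.5 + 0.015q) = 9.2 → q' = 114.2857.
Δq = 233.7662 − 114.2857 = 119.4805; the wedge equals the tax, 9.2.
Deadweight loss = ½ × 119.4805 × 9.2 = 549.61.

549.61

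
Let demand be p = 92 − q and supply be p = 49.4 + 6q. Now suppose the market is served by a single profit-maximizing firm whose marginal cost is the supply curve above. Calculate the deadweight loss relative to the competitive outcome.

Competitive equilibrium: 92 − q = 49.4 + 6q → q* = 6.0857, p* = 85.9143.
Marginal revenue: MR = 92 − 2q. Set MR = MC: 92 − 2q = 49.4 + 6q → q_m = 5.325.
Price p_m = 92 − 1·5.325 = 86.675; MC(q_m) = 49.4 + 6·5.325 = 81.35.
Competitive q* = 6.0857, so Δq = 0.7607; wedge = 86.675 − 81.35 = 5.325.
The triangle = ½ × 0.7607 × 5.325 = 2.03.

2.03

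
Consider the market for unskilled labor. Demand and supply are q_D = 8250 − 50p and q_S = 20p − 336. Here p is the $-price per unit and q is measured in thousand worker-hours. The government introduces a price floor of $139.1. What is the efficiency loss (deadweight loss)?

In inverse form: demand p = 165 − 0.02q, supply p = 16.8 + 0.05q.
Competitive equilibrium: 165 − 0.02q = 16.8 + 0.05q → q* = 2117.1429, p* = 122.6571.
At the floor p = 139.1, quantity demanded = (165 − 139.1)/0.02 = 1295.
Sellers' marginal cost at q' = 1295: 16.8 + 0.05·1295 = 81.55.
Δq = 2117.1429 − 1295 = 822.1429; wedge = 139.1 − 81.55 = 57.55.
The triangle = ½ × 822.1429 × 57.55 = $23657.16 thousand.

$23657.16 thousand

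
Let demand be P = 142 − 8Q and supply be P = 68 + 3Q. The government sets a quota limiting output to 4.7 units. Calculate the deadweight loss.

Competitive equilibrium: 142 − 8Q = 68 + 3Q → Q* = 6.7273, P* = 88.1818.
At Q = 4.7: demand price = 142 − 8·4.7 = 104.4; supply price = 68 + 3·4.7 = 82.1.
ΔQ = 6.7273 − 4.7 = 2.0273; wedge = 104.4 − 82.1 = 22.3.
DWL = ½ × 2.0273 × 22.3 = 22.60.

22.60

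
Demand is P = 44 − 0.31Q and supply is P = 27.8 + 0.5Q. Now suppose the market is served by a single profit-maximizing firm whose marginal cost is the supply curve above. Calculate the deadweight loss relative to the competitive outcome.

Competitive equilibrium: 44 − 0.31Q = 27.8 + 0.5Q → Q* = 20, P* = 37.8.
Marginal revenue: MR = 44 − 0.62Q. Set MR = MC: 44 − 0.62Q = 27.8 + 0.5Q → Q_m = 14.4643.
Price P_m = 44 − 0.31·14.4643 = 39.5161; MC(Q_m) = 27.8 + 0.5·14.4643 = 35.0322.
Competitive Q* = 20, so ΔQ = 5.5357; wedge = 39.5161 − 35.0322 = 4.4839.
The triangle = ½ × 5.5357 × 4.4839 = 12.41.

12.41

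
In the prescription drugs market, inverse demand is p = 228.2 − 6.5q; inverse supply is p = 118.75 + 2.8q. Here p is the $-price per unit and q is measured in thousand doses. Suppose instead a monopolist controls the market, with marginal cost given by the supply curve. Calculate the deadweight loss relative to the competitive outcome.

$109 thousand

Competitive equilibrium: 228.2 − 6.5q = 118.75 + 2.8q → q* = 11.7688, p* = 151.7027.
Marginal revenue: MR = 228.2 − 13q. Set MR = MC: 228.2 − 13q = 118.75 + 2.8q → q_m = 6.9272.
Price p_m = 228.2 − 6.5·6.9272 = 183.1732; MC(q_m) = 118.75 + 2.8·6.9272 = 138.1462.
Competitive q* = 11.7688, so Δq = 4.8416; wedge = 183.1732 − 138.1462 = 45.027.
Deadweight loss = ½ × 4.8416 × 45.027 = $109 thousand.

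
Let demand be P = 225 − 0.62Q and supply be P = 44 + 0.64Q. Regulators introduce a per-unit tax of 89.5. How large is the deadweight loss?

3178.67

Competitive equilibrium: 225 − 0.62Q = 44 + 0.64Q → Q* = 143.6508, P* = 135.9365.
With the tax, the buyer price exceeds the seller price by 89.5: (225 − 0.62Q) − (44 + 0.64Q) = 89.5 → Q' = 72.619.
ΔQ = 143.6508 − 72.619 = 71.0318; the wedge equals the tax, 89.5.
DWL = ½ × 71.0318 × 89.5 = 3178.67.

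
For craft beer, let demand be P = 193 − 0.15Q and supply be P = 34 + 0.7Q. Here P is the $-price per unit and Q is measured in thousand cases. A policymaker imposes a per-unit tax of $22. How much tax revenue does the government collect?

Competitive equilibrium: 193 − 0.15Q = 34 + 0.7Q → Q* = 187.0588, P* = 164.9412.
With the tax, the buyer price exceeds the seller price by 22: (193 − 0.15Q) − (34 + 0.7Q) = 22 → Q' = 161.1765.
Tax revenue = 22 × 161.1765 = $3545.88 thousand.

$3545.88 thousand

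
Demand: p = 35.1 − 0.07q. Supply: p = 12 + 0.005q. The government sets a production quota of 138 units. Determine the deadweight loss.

1083.75

Competitive equilibrium: 35.1 − 0.07q = 12 + 0.005q → q* = 308, p* = 13.54.
At q = 138: demand price = 35.1 − 0.07·138 = 25.44; supply price = 12 + 0.005·138 = 12.69.
Δq = 308 − 138 = 170; wedge = 25.44 − 12.69 = 12.75.
Welfare loss = ½ × 170 × 12.75 = 1083.75.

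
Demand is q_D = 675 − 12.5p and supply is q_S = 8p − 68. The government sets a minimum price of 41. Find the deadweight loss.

362.28

In inverse form: demand p = 54 − 0.08q, supply p = 8.5 + 0.125q.
Competitive equilibrium: 54 − 0.08q = 8.5 + 0.125q → q* = 221.9512, p* = 36.2439.
At the floor p = 41, quantity demanded = (54 − 41)/0.08 = 162.5.
Sellers' marginal cost at q' = 162.5: 8.5 + 0.125·162.5 = 28.8125.
Δq = 221.9512 − 162.5 = 59.4512; wedge = 41 − 28.8125 = 12.1875.
Welfare loss = ½ × 59.4512 × 12.1875 = 362.28.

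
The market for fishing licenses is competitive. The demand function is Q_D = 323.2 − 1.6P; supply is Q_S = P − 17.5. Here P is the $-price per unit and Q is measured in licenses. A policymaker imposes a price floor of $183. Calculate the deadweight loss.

In inverse form: demand P = 202 − 0.625Q, supply P = 17.5 + Q.
Competitive equilibrium: 202 − 0.625Q = 17.5 + Q → Q* = 113.53846, P* = 131.03846.
At the floor P = 183, quantity demanded = (202 − 183)/0.625 = 30.4.
Sellers' marginal cost at Q' = 30.4: 17.5 + 1·30.4 = 47.9.
ΔQ = 113.53846 − 30.4 = 83.13846; wedge = 183 − 47.9 = 135.1.
Welfare loss = ½ × 83.13846 × 135.1 = $5616.

$5616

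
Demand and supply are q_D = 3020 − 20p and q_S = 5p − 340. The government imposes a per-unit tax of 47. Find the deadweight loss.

4418

In inverse form: demand p = 151 − 0.05q, supply p = 68 + 0.2q.
Competitive equilibrium: 151 − 0.05q = 68 + 0.2q → q* = 332, p* = 134.4.
With the tax, the buyer price exceeds the seller price by 47: (151 − 0.05q) − (68 + 0.2q) = 47 → q' = 144.
Δq = 332 − 144 = 188; the wedge equals the tax, 47.
The triangle = ½ × 188 × 47 = 4418.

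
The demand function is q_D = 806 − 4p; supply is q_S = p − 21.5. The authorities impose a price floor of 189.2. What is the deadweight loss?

5616.90

In inverse form: demand p = 201.5 − 0.25q, supply p = 21.5 + q.
Competitive equilibrium: 201.5 − 0.25q = 21.5 + q → q* = 144, p* = 165.5.
At the floor p = 189.2, quantity demanded = (201.5 − 189.2)/0.25 = 49.2.
Sellers' marginal cost at q' = 49.2: 21.5 + 1·49.2 = 70.7.
Δq = 144 − 49.2 = 94.8; wedge = 189.2 − 70.7 = 118.5.
DWL = ½ × 94.8 × 118.5 = 5616.90.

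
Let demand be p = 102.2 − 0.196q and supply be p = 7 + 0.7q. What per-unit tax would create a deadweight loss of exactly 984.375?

42

Competitive equilibrium: 102.2 − 0.196q = 7 + 0.7q → q* = 106.25, p* = 81.375.
A tax t gives Δq = t/0.896 and wedge t, so DWL = t²/1.792.
t²/1.792 = 984.375 → t² = 1764 → t = 42.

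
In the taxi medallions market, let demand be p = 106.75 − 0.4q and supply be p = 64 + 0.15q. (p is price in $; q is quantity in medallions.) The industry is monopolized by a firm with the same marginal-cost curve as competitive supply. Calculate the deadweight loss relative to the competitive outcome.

$294.55

Competitive equilibrium: 106.75 − 0.4q = 64 + 0.15q → q* = 77.7273, p* = 75.6591.
Marginal revenue: MR = 106.75 − 0.8q. Set MR = MC: 106.75 − 0.8q = 64 + 0.15q → q_m = 45.
Price p_m = 106.75 − 0.4·45 = 88.75; MC(q_m) = 64 + 0.15·45 = 70.75.
Competitive q* = 77.7273, so Δq = 32.7273; wedge = 88.75 − 70.75 = 18.
DWL = ½ × 32.7273 × 18 = $294.55.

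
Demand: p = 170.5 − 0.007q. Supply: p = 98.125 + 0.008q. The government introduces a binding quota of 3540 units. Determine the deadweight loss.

Competitive equilibrium: 170.5 − 0.007q = 98.125 + 0.008q → q* = 4825, p* = 136.725.
At q = 3540: demand price = 170.5 − 0.007·3540 = 145.72; supply price = 98.125 + 0.008·3540 = 126.445.
Δq = 4825 − 3540 = 1285; wedge = 145.72 − 126.445 = 19.275.
Welfare loss = ½ × 1285 × 19.275 = 12384.19.

12384.19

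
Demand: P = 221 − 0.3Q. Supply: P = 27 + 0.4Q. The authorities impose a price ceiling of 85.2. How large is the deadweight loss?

6065.44

Competitive equilibrium: 221 − 0.3Q = 27 + 0.4Q → Q* = 277.14286, P* = 137.85714.
At the ceiling P = 85.2, quantity supplied = (85.2 − 27)/0.4 = 145.5.
Willingness to pay at Q' = 145.5: 221 − 0.3·145.5 = 177.35.
ΔQ = 277.14286 − 145.5 = 131.64286; wedge = 177.35 − 85.2 = 92.15.
DWL = ½ × 131.64286 × 92.15 = 6065.44.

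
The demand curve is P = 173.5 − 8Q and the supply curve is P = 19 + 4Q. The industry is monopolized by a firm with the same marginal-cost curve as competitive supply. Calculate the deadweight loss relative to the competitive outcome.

159.135

Competitive equilibrium: 173.5 − 8Q = 19 + 4Q → Q* = 12.875, P* = 70.5.
Marginal revenue: MR = 173.5 − 16Q. Set MR = MC: 173.5 − 16Q = 19 + 4Q → Q_m = 7.725.
Price P_m = 173.5 − 8·7.725 = 111.7; MC(Q_m) = 19 + 4·7.725 = 49.9.
Competitive Q* = 12.875, so ΔQ = 5.15; wedge = 111.7 − 49.9 = 61.8.
Welfare loss = ½ × 5.15 × 61.8 = 159.135.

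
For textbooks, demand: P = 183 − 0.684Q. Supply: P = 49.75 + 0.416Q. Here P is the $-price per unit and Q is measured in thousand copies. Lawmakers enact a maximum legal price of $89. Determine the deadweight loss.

$394.60 thousand

Competitive equilibrium: 183 − 0.684Q = 49.75 + 0.416Q → Q* = 121.1364, P* = 100.1427.
At the ceiling P = 89, quantity supplied = (89 − 49.75)/0.416 = 94.351.
Willingness to pay at Q' = 94.351: 183 − 0.684·94.351 = 118.4639.
ΔQ = 121.1364 − 94.351 = 26.7854; wedge = 118.4639 − 89 = 29.4639.
Deadweight loss = ½ × 26.7854 × 29.4639 = $394.60 thousand.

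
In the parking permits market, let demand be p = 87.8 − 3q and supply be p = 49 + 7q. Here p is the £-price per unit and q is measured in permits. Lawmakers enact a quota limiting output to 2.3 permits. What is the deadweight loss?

£12.482

Competitive equilibrium: 87.8 − 3q = 49 + 7q → q* = 3.88, p* = 76.16.
At q = 2.3: demand price = 87.8 − 3·2.3 = 80.9; supply price = 49 + 7·2.3 = 65.1.
Δq = 3.88 − 2.3 = 1.58; wedge = 80.9 − 65.1 = 15.8.
The triangle = ½ × 1.58 × 15.8 = £12.482.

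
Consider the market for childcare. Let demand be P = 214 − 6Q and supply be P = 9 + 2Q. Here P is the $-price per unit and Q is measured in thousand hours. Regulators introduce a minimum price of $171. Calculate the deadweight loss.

Competitive equilibrium: 214 − 6Q = 9 + 2Q → Q* = 25.625, P* = 60.25.
At the floor P = 171, quantity demanded = (214 − 171)/6 = 7.1667.
Sellers' marginal cost at Q' = 7.1667: 9 + 2·7.1667 = 23.3334.
ΔQ = 25.625 − 7.1667 = 18.4583; wedge = 171 − 23.3334 = 147.6666.
Deadweight loss = ½ × 18.4583 × 147.6666 = $1362.84 thousand.

$1362.84 thousand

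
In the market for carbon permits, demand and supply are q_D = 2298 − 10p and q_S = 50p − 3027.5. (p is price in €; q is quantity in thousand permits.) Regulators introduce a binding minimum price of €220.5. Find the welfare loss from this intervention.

€104135.20 thousand

In inverse form: demand p = 229.8 − 0.1q, supply p = 60.55 + 0.02q.
Competitive equilibrium: 229.8 − 0.1q = 60.55 + 0.02q → q* = 1410.4167, p* = 88.7583.
At the floor p = 220.5, quantity demanded = (229.8 − 220.5)/0.1 = 93.
Sellers' marginal cost at q' = 93: 60.55 + 0.02·93 = 62.41.
Δq = 1410.4167 − 93 = 1317.4167; wedge = 220.5 − 62.41 = 158.09.
DWL = ½ × 1317.4167 × 158.09 = €104135.20 thousand.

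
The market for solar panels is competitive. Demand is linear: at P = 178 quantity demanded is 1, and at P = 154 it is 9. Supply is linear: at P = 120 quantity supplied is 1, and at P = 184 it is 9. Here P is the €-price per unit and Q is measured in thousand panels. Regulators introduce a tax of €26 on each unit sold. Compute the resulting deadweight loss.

Demand slope = (154 − 178)/(9 − 1) = −3, so P = 181 − 3Q.
Supply slope = (184 − 120)/(9 − 1) = 8, so P = 112 + 8Q.
Competitive equilibrium: 181 − 3Q = 112 + 8Q → Q* = 6.2727, P* = 162.1818.
With the tax, the buyer price exceeds the seller price by 26: (181 − 3Q) − (112 + 8Q) = 26 → Q' = 3.9091.
ΔQ = 6.2727 − 3.9091 = 2.3636; the wedge equals the tax, 26.
Deadweight loss = ½ × 2.3636 × 26 = €30.73 thousand.

€30.73 thousand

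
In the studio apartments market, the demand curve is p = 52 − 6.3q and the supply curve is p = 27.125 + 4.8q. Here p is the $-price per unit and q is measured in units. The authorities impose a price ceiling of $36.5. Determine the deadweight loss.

$0.46

Competitive equilibrium: 52 − 6.3q = 27.125 + 4.8q → q* = 2.241, p* = 37.8818.
At the ceiling p = 36.5, quantity supplied = (36.5 − 27.125)/4.8 = 1.9531.
Willingness to pay at q' = 1.9531: 52 − 6.3·1.9531 = 39.6955.
Δq = 2.241 − 1.9531 = 0.2879; wedge = 39.6955 − 36.5 = 3.1955.
Deadweight loss = ½ × 0.2879 × 3.1955 = $0.46.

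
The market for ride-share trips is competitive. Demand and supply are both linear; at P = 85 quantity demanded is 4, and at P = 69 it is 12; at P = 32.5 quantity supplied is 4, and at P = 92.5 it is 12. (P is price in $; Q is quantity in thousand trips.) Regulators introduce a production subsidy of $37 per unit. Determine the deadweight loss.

Demand slope = (69 − 85)/(12 − 4) = −2, so P = 93 − 2Q.
Supply slope = (92.5 − 32.5)/(12 − 4) = 7.5, so P = 2.5 + 7.5Q.
Competitive equilibrium: 93 − 2Q = 2.5 + 7.5Q → Q* = 9.5263, P* = 73.9474.
The subsidy lowers effective supply by 37: P = 7.5Q − 34.5.
New quantity: 93 − 2Q = 7.5Q − 34.5 → Q' = 13.4211.
Overproduction ΔQ = 13.4211 − 9.5263 = 3.8948; wedge = subsidy = 37.
Deadweight loss = ½ × 3.8948 × 37 = $72.05 thousand.

$72.05 thousand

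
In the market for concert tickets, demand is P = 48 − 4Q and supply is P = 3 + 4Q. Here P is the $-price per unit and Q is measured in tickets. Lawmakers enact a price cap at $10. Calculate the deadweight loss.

$60.06

Competitive equilibrium: 48 − 4Q = 3 + 4Q → Q* = 5.625, P* = 25.5.
At the ceiling P = 10, quantity supplied = (10 − 3)/4 = 1.75.
Willingness to pay at Q' = 1.75: 48 − 4·1.75 = 41.
ΔQ = 5.625 − 1.75 = 3.875; wedge = 41 − 10 = 31.
The triangle = ½ × 3.875 × 31 = $60.06.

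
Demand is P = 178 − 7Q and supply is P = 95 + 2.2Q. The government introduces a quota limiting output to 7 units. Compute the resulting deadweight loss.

Competitive equilibrium: 178 − 7Q = 95 + 2.2Q → Q* = 9.0217, P* = 114.8478.
At Q = 7: demand price = 178 − 7·7 = 129; supply price = 95 + 2.2·7 = 110.4.
ΔQ = 9.0217 − 7 = 2.0217; wedge = 129 − 110.4 = 18.6.
Deadweight loss = ½ × 2.0217 × 18.6 = 18.80.

18.80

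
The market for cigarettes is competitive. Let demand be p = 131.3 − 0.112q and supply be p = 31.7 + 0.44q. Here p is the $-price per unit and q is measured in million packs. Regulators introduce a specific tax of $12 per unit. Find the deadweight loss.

$130.43 million

Competitive equilibrium: 131.3 − 0.112q = 31.7 + 0.44q → q* = 180.4348, p* = 111.0913.
With the tax, the buyer price exceeds the seller price by 12: (131.3 − 0.112q) − (31.7 + 0.44q) = 12 → q' = 158.6957.
Δq = 180.4348 − 158.6957 = 21.7391; the wedge equals the tax, 12.
The triangle = ½ × 21.7391 × 12 = $130.43 million.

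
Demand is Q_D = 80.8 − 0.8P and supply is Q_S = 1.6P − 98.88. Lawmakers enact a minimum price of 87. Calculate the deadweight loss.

In inverse form: demand P = 101 − 1.25Q, supply P = 61.8 + 0.625Q.
Competitive equilibrium: 101 − 1.25Q = 61.8 + 0.625Q → Q* = 20.9067, P* = 74.8667.
At the floor P = 87, quantity demanded = (101 − 87)/1.25 = 11.2.
Sellers' marginal cost at Q' = 11.2: 61.8 + 0.625·11.2 = 68.8.
ΔQ = 20.9067 − 11.2 = 9.7067; wedge = 87 − 68.8 = 18.2.
The triangle = ½ × 9.7067 × 18.2 = 88.33.

88.33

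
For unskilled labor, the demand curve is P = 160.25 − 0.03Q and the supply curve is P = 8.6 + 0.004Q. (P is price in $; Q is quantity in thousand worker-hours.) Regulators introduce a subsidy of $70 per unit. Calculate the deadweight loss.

$72058.82 thousand

Competitive equilibrium: 160.25 − 0.03Q = 8.6 + 0.004Q → Q* = 4460.2941, P* = 26.4412.
The subsidy lowers effective supply by 70: P = 0.004Q − 61.4.
New quantity: 160.25 − 0.03Q = 0.004Q − 61.4 → Q' = 6519.1176.
Overproduction ΔQ = 6519.1176 − 4460.2941 = 2058.8235; wedge = subsidy = 70.
The triangle = ½ × 2058.8235 × 70 = $72058.82 thousand.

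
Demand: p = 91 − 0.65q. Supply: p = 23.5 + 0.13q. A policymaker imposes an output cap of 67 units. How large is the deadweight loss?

Competitive equilibrium: 91 − 0.65q = 23.5 + 0.13q → q* = 86.5385, p* = 34.75.
At q = 67: demand price = 91 − 0.65·67 = 47.45; supply price = 23.5 + 0.13·67 = 32.21.
Δq = 86.5385 − 67 = 19.5385; wedge = 47.45 − 32.21 = 15.24.
The triangle = ½ × 19.5385 × 15.24 = 148.88.

148.88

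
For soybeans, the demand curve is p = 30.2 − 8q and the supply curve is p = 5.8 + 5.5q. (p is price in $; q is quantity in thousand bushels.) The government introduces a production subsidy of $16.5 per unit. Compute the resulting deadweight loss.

Competitive equilibrium: 30.2 − 8q = 5.8 + 5.5q → q* = 1.8074, p* = 15.7407.
The subsidy lowers effective supply by 16.5: p = 5.5q − 10.7.
New quantity: 30.2 − 8q = 5.5q − 10.7 → q' = 3.0296.
Overproduction Δq = 3.0296 − 1.8074 = 1.2222; wedge = subsidy = 16.5.
The triangle = ½ × 1.2222 × 16.5 = $10.08 thousand.

$10.08 thousand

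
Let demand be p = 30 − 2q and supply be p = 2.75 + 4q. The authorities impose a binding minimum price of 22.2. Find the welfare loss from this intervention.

Competitive equilibrium: 30 − 2q = 2.75 + 4q → q* = 4.5417, p* = 20.9167.
At the floor p = 22.2, quantity demanded = (30 − 22.2)/2 = 3.9.
Sellers' marginal cost at q' = 3.9: 2.75 + 4·3.9 = 18.35.
Δq = 4.5417 − 3.9 = 0.6417; wedge = 22.2 − 18.35 = 3.85.
DWL = ½ × 0.6417 × 3.85 = 1.24.

1.24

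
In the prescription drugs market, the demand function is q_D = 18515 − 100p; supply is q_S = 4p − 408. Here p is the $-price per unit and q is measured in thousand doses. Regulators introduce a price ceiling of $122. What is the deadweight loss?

$7476 thousand

In inverse form: demand p = 185.15 − 0.01q, supply p = 102 + 0.25q.
Competitive equilibrium: 185.15 − 0.01q = 102 + 0.25q → q* = 319.80769, p* = 181.95192.
At the ceiling p = 122, quantity supplied = (122 − 102)/0.25 = 80.
Willingness to pay at q' = 80: 185.15 − 0.01·80 = 184.35.
Δq = 319.80769 − 80 = 239.80769; wedge = 184.35 − 122 = 62.35.
DWL = ½ × 239.80769 × 62.35 = $7476 thousand.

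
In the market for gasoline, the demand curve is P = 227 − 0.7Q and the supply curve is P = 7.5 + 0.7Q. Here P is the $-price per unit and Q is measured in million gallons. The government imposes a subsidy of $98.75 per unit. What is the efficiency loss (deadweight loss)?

Competitive equilibrium: 227 − 0.7Q = 7.5 + 0.7Q → Q* = 156.7857, P* = 117.25.
The subsidy lowers effective supply by 98.75: P = 0.7Q − 91.25.
New quantity: 227 − 0.7Q = 0.7Q − 91.25 → Q' = 227.3214.
Overproduction ΔQ = 227.3214 − 156.7857 = 70.5357; wedge = subsidy = 98.75.
Welfare loss = ½ × 70.5357 × 98.75 = $3482.70 million.

$3482.70 million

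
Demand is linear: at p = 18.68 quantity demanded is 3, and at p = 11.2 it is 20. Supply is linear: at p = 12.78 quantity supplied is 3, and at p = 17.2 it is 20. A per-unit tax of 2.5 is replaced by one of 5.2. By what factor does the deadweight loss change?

Demand slope = (11.2 − 18.68)/(20 − 3) = −0.44, so p = 20 − 0.44q.
Supply slope = (17.2 − 12.78)/(20 − 3) = 0.26, so p = 12 + 0.26q.
Competitive equilibrium: 20 − 0.44q = 12 + 0.26q → q* = 11.4286, p* = 14.9714.
For a per-unit tax t: Δq = t/0.7, so DWL = ½·t·(t/0.7) = t²/1.4.
At t = 2.5: DWL = 4.464. At t = 5.2: DWL = 19.314.
Ratio = (5.2/2.5)² = 4.3264.

4.3264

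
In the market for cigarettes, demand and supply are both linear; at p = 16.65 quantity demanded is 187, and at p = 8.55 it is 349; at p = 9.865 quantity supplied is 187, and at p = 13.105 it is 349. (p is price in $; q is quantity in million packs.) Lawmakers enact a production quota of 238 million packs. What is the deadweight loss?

$73.83 million

Demand slope = (8.55 − 16.65)/(349 − 187) = −0.05, so p = 26 − 0.05q.
Supply slope = (13.105 − 9.865)/(349 − 187) = 0.02, so p = 6.125 + 0.02q.
Competitive equilibrium: 26 − 0.05q = 6.125 + 0.02q → q* = 283.9286, p* = 11.8036.
At q = 238: demand price = 26 − 0.05·238 = 14.1; supply price = 6.125 + 0.02·238 = 10.885.
Δq = 283.9286 − 238 = 45.9286; wedge = 14.1 − 10.885 = 3.215.
The triangle = ½ × 45.9286 × 3.215 = $73.83 million.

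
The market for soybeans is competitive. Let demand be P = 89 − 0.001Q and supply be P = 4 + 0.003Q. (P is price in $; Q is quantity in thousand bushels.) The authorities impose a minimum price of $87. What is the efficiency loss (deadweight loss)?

$741125 thousand

Competitive equilibrium: 89 − 0.001Q = 4 + 0.003Q → Q* = 21250, P* = 67.75.
At the floor P = 87, quantity demanded = (89 − 87)/0.001 = 2000.
Sellers' marginal cost at Q' = 2000: 4 + 0.003·2000 = 10.
ΔQ = 21250 − 2000 = 19250; wedge = 87 − 10 = 77.
The triangle = ½ × 19250 × 77 = $741125 thousand.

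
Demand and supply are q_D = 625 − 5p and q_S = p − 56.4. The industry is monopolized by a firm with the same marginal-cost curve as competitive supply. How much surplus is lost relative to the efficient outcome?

40.02

In inverse form: demand p = 125 − 0.2q, supply p = 56.4 + q.
Competitive equilibrium: 125 − 0.2q = 56.4 + q → q* = 57.1667, p* = 113.5667.
Marginal revenue: MR = 125 − 0.4q. Set MR = MC: 125 − 0.4q = 56.4 + q → q_m = 49.
Price p_m = 125 − 0.2·49 = 115.2; MC(q_m) = 56.4 + 1·49 = 105.4.
Competitive q* = 57.1667, so Δq = 8.1667; wedge = 115.2 − 105.4 = 9.8.
Welfare loss = ½ × 8.1667 × 9.8 = 40.02.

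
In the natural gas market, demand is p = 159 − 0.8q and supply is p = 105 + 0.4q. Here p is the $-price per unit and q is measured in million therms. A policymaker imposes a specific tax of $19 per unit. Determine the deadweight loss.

Competitive equilibrium: 159 − 0.8q = 105 + 0.4q → q* = 45, p* = 123.
With the tax, the buyer price exceeds the seller price by 19: (159 − 0.8q) − (105 + 0.4q) = 19 → q' = 29.1667.
Δq = 45 − 29.1667 = 15.8333; the wedge equals the tax, 19.
Deadweight loss = ½ × 15.8333 × 19 = $150.42 million.

$150.42 million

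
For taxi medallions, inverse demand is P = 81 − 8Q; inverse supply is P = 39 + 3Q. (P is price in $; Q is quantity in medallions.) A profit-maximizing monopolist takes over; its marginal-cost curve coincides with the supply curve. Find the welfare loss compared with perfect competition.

$14.22

Competitive equilibrium: 81 − 8Q = 39 + 3Q → Q* = 3.8182, P* = 50.4545.
Marginal revenue: MR = 81 − 16Q. Set MR = MC: 81 − 16Q = 39 + 3Q → Q_m = 2.2105.
Price P_m = 81 − 8·2.2105 = 63.316; MC(Q_m) = 39 + 3·2.2105 = 45.6315.
Competitive Q* = 3.8182, so ΔQ = 1.6077; wedge = 63.316 − 45.6315 = 17.6845.
Welfare loss = ½ × 1.6077 × 17.6845 = $14.22.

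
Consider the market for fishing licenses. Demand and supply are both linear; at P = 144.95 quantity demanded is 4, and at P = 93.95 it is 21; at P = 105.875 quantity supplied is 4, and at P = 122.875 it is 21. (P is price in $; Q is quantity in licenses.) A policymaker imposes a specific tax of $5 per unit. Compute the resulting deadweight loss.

Demand slope = (93.95 − 144.95)/(21 − 4) = −3, so P = 156.95 − 3Q.
Supply slope = (122.875 − 105.875)/(21 − 4) = 1, so P = 101.875 + Q.
Competitive equilibrium: 156.95 − 3Q = 101.875 + Q → Q* = 13.7688, P* = 115.6438.
With the tax, the buyer price exceeds the seller price by 5: (156.95 − 3Q) − (101.875 + Q) = 5 → Q' = 12.5188.
ΔQ = 13.7688 − 12.5188 = 1.25; the wedge equals the tax, 5.
The triangle = ½ × 1.25 × 5 = $3.125.

$3.125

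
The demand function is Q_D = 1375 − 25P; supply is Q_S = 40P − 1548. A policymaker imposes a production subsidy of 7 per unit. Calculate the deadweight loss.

376.92

In inverse form: demand P = 55 − 0.04Q, supply P = 38.7 + 0.025Q.
Competitive equilibrium: 55 − 0.04Q = 38.7 + 0.025Q → Q* = 250.7692, P* = 44.9692.
The subsidy lowers effective supply by 7: P = 31.7 + 0.025Q.
New quantity: 55 − 0.04Q = 31.7 + 0.025Q → Q' = 358.4615.
Overproduction ΔQ = 358.4615 − 250.7692 = 107.6923; wedge = subsidy = 7.
DWL = ½ × 107.6923 × 7 = 376.92.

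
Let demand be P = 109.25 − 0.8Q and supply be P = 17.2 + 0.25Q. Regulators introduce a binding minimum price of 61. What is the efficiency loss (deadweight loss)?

392.83

Competitive equilibrium: 109.25 − 0.8Q = 17.2 + 0.25Q → Q* = 87.6667, P* = 39.1167.
At the floor P = 61, quantity demanded = (109.25 − 61)/0.8 = 60.3125.
Sellers' marginal cost at Q' = 60.3125: 17.2 + 0.25·60.3125 = 32.2781.
ΔQ = 87.6667 − 60.3125 = 27.3542; wedge = 61 − 32.2781 = 28.7219.
Deadweight loss = ½ × 27.3542 × 28.7219 = 392.83.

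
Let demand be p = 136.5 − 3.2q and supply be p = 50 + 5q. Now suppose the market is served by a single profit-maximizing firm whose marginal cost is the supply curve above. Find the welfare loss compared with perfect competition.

Competitive equilibrium: 136.5 − 3.2q = 50 + 5q → q* = 10.5488, p* = 102.7439.
Marginal revenue: MR = 136.5 − 6.4q. Set MR = MC: 136.5 − 6.4q = 50 + 5q → q_m = 7.5877.
Price p_m = 136.5 − 3.2·7.5877 = 112.2194; MC(q_m) = 50 + 5·7.5877 = 87.9385.
Competitive q* = 10.5488, so Δq = 2.9611; wedge = 112.2194 − 87.9385 = 24.2809.
Welfare loss = ½ × 2.9611 × 24.2809 = 35.95.

35.95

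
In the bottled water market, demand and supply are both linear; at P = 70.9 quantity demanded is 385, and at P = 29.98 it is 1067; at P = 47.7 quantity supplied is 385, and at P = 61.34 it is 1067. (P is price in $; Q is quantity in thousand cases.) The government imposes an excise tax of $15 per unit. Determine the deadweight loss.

Demand slope = (29.98 − 70.9)/(1067 − 385) = −0.06, so P = 94 − 0.06Q.
Supply slope = (61.34 − 47.7)/(1067 − 385) = 0.02, so P = 40 + 0.02Q.
Competitive equilibrium: 94 − 0.06Q = 40 + 0.02Q → Q* = 675, P* = 53.5.
With the tax, the buyer price exceeds the seller price by 15: (94 − 0.06Q) − (40 + 0.02Q) = 15 → Q' = 487.5.
ΔQ = 675 − 487.5 = 187.5; the wedge equals the tax, 15.
Welfare loss = ½ × 187.5 × 15 = $1406.25 thousand.

$1406.25 thousand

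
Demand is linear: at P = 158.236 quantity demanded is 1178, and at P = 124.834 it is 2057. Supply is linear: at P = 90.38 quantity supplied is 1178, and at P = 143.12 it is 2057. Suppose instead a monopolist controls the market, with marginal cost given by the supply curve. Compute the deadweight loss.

Demand slope = (124.834 − 158.236)/(2057 − 1178) = −0.038, so P = 203 − 0.038Q.
Supply slope = (143.12 − 90.38)/(2057 − 1178) = 0.06, so P = 19.7 + 0.06Q.
Competitive equilibrium: 203 − 0.038Q = 19.7 + 0.06Q → Q* = 1870.4082, P* = 131.9245.
Marginal revenue: MR = 203 − 0.076Q. Set MR = MC: 203 − 0.076Q = 19.7 + 0.06Q → Q_m = 1347.7941.
Price P_m = 203 − 0.038·1347.7941 = 151.7838; MC(Q_m) = 19.7 + 0.06·1347.7941 = 100.5676.
Competitive Q* = 1870.4082, so ΔQ = 522.6141; wedge = 151.7838 − 100.5676 = 51.2162.
Welfare loss = ½ × 522.6141 × 51.2162 = 13383.15.

13383.15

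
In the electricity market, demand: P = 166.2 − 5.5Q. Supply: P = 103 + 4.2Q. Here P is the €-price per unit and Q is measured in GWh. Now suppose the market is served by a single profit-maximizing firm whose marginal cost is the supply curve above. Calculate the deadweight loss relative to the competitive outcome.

Competitive equilibrium: 166.2 − 5.5Q = 103 + 4.2Q → Q* = 6.5155, P* = 130.3649.
Marginal revenue: MR = 166.2 − 11Q. Set MR = MC: 166.2 − 11Q = 103 + 4.2Q → Q_m = 4.1579.
Price P_m = 166.2 − 5.5·4.1579 = 143.3316; MC(Q_m) = 103 + 4.2·4.1579 = 120.4632.
Competitive Q* = 6.5155, so ΔQ = 2.3576; wedge = 143.3316 − 120.4632 = 22.8684.
DWL = ½ × 2.3576 × 22.8684 = €26.96.

€26.96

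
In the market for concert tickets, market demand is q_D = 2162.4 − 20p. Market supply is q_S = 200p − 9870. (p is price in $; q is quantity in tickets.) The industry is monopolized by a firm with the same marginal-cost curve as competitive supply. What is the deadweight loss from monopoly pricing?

$7120

In inverse form: demand p = 108.12 − 0.05q, supply p = 49.35 + 0.005q.
Competitive equilibrium: 108.12 − 0.05q = 49.35 + 0.005q → q* = 1068.5455, p* = 54.6927.
Marginal revenue: MR = 108.12 − 0.1q. Set MR = MC: 108.12 − 0.1q = 49.35 + 0.005q → q_m = 559.7143.
Price p_m = 108.12 − 0.05·559.7143 = 80.1343; MC(q_m) = 49.35 + 0.005·559.7143 = 52.1486.
Competitive q* = 1068.5455, so Δq = 508.8312; wedge = 80.1343 − 52.1486 = 27.9857.
The triangle = ½ × 508.8312 × 27.9857 = $7120.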